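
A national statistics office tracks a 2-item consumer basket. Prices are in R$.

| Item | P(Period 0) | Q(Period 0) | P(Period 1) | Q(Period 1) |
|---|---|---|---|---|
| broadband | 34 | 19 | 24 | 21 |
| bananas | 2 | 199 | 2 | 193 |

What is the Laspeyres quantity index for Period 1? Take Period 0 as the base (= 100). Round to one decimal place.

105.4

Laspeyres quantity index uses base-period prices as weights.
ΣP(Period 0)·Q(Period 1) = 34×21 + 2×193 = 714 + 386 = 1100
ΣP(Period 0)·Q(Period 0) = 34×19 + 2×199 = 646 + 398 = 1044
Index = 1100 / 1044 × 100 = 105.3640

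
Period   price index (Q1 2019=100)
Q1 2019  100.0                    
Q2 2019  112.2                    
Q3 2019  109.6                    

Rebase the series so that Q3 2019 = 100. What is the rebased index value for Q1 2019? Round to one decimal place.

Rebased(Q1 2019) = 100.0 / 109.6 × 100 = 91.2409

91.2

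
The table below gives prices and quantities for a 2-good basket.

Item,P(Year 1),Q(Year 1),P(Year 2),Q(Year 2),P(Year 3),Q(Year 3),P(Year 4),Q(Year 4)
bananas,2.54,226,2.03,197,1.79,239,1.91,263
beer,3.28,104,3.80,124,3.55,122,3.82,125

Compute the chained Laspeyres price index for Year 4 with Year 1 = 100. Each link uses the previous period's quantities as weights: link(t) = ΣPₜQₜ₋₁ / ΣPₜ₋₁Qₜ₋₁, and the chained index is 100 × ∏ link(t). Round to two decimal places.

Link Year 1→Year 2:
ΣP(Year 2)Q(Year 1) = 2.03×226 + 3.80×104 = 458.78 + 395.2 = 853.98
ΣP(Year 1)Q(Year 1) = 2.54×226 + 3.28×104 = 574.04 + 341.12 = 915.16
link = 853.98/915.16 = 0.933148
Link Year 2→Year 3:
ΣP(Year 3)Q(Year 2) = 1.79×197 + 3.55×124 = 352.63 + 440.2 = 792.83
ΣP(Year 2)Q(Year 2) = 2.03×197 + 3.80×124 = 399.91 + 471.2 = 871.11
link = 792.83/871.11 = 0.910138
Link Year 3→Year 4:
ΣP(Year 4)Q(Year 3) = 1.91×239 + 3.82×122 = 456.49 + 466.04 = 922.53
ΣP(Year 3)Q(Year 3) = 1.79×239 + 3.55×122 = 427.81 + 433.1 = 860.91
link = 922.53/860.91 = 1.071575
Chained index = 100 × 0.933148 × 0.910138 × 1.071575 = 91.0082

91.01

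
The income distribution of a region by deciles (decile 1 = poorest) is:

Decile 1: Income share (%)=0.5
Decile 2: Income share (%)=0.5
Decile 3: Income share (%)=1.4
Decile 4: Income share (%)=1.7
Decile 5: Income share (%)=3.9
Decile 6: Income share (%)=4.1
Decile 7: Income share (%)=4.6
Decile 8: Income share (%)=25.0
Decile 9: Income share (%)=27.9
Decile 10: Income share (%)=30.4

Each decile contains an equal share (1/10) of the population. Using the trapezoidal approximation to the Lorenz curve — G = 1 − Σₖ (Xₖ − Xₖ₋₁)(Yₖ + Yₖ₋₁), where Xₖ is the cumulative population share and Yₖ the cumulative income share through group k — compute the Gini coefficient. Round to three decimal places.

Cumulative income shares Yₖ: 0.0050, 0.0100, 0.0240, 0.0410, 0.0800, 0.1210, 0.1670, 0.4170, 0.6960, 1.0000
Σ (Xₖ−Xₖ₋₁)(Yₖ+Yₖ₋₁) = (1/10)(0.0050+0.0000) + (1/10)(0.0100+0.0050) + (1/10)(0.0240+0.0100) + (1/10)(0.0410+0.0240) + (1/10)(0.0800+0.0410) + (1/10)(0.1210+0.0800) + (1/10)(0.1670+0.1210) + (1/10)(0.4170+0.1670) + (1/10)(0.6960+0.4170) + (1/10)(1.0000+0.6960)
  = 0.0005 + 0.0015 + 0.0034 + 0.0065 + 0.0121 + 0.0201 + 0.0288 + 0.0584 + 0.1113 + 0.1696 = 0.4122
G = 1 − 0.4122 = 0.5878

0.588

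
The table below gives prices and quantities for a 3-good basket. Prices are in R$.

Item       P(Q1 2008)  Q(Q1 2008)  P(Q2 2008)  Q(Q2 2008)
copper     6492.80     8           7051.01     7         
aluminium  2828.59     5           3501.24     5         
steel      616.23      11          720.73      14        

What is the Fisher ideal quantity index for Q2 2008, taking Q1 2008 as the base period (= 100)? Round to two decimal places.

Laspeyres component (base-period weights):
ΣP(Q1 2008)Q(Q2 2008) = 6492.80×7 + 2828.59×5 + 616.23×14 = 45449.6 + 14142.95 + 8627.22 = 68219.77
ΣP(Q1 2008)Q(Q1 2008) = 6492.80×8 + 2828.59×5 + 616.23×11 = 51942.4 + 14142.95 + 6778.53 = 72863.88
L = 68219.77 / 72863.88 × 100 = 93.6263
Paasche component (current-period weights):
ΣP(Q2 2008)Q(Q2 2008) = 7051.01×7 + 3501.24×5 + 720.73×14 = 49357.07 + 17506.2 + 10090.22 = 76953.49
ΣP(Q2 2008)Q(Q1 2008) = 7051.01×8 + 3501.24×5 + 720.73×11 = 56408.08 + 17506.2 + 7928.03 = 81842.31
P = 76953.49 / 81842.31 × 100 = 94.0265
Fisher = √(L × P) = √(93.6263 × 94.0265) = 93.8262

93.83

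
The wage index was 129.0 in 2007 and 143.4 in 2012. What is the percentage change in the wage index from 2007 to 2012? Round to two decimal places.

Change = (143.4 − 129.0) / 129.0 × 100
       = 14.4 / 129.0 × 100 = 11.1628%

11.16%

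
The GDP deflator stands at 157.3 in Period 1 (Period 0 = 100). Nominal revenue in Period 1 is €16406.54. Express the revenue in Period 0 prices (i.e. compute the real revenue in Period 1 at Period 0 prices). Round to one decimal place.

10430.1

Real = Nominal ÷ (Index/100) = 16406.54 ÷ (157.3/100)
     = 16406.54 ÷ 1.573 = 10430.0954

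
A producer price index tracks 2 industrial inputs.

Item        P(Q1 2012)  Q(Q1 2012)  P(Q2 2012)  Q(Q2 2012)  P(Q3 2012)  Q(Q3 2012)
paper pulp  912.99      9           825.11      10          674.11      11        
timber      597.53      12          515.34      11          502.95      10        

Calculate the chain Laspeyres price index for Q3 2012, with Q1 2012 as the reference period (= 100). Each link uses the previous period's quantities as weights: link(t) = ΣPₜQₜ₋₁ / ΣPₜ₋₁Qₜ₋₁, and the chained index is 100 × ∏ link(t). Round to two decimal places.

Link Q1 2012→Q2 2012:
ΣP(Q2 2012)Q(Q1 2012) = 825.11×9 + 515.34×12 = 7425.99 + 6184.08 = 13610.07
ΣP(Q1 2012)Q(Q1 2012) = 912.99×9 + 597.53×12 = 8216.91 + 7170.36 = 15387.27
link = 13610.07/15387.27 = 0.884502
Link Q2 2012→Q3 2012:
ΣP(Q3 2012)Q(Q2 2012) = 674.11×10 + 502.95×11 = 6741.1 + 5532.45 = 12273.55
ΣP(Q2 2012)Q(Q2 2012) = 825.11×10 + 515.34×11 = 8251.1 + 5668.74 = 13919.84
link = 12273.55/13919.84 = 0.881731
Chained index = 100 × 0.884502 × 0.881731 = 77.9892

77.99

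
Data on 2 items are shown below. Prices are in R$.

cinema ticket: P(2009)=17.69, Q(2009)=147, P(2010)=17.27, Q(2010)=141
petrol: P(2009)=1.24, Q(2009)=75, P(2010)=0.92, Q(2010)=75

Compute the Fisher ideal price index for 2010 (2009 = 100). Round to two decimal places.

Laspeyres component (base-period weights):
ΣP(2010)Q(2009) = 17.27×147 + 0.92×75 = 2538.69 + 69 = 2607.69
ΣP(2009)Q(2009) = 17.69×147 + 1.24×75 = 2600.43 + 93 = 2693.43
L = 2607.69 / 2693.43 × 100 = 96.8167
Paasche component (current-period weights):
ΣP(2010)Q(2010) = 17.27×141 + 0.92×75 = 2435.07 + 69 = 2504.07
ΣP(2009)Q(2010) = 17.69×141 + 1.24×75 = 2494.29 + 93 = 2587.29
P = 2504.07 / 2587.29 × 100 = 96.7835
Fisher = √(L × P) = √(96.8167 × 96.7835) = 96.8001

96.80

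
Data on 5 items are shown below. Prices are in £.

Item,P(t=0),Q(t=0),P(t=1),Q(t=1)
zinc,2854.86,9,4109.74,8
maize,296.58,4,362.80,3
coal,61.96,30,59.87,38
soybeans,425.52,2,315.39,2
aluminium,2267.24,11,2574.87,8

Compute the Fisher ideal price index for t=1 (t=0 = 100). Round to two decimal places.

Laspeyres component (base-period weights):
ΣP(t=1)Q(t=0) = 4109.74×9 + 362.80×4 + 59.87×30 + 315.39×2 + 2574.87×11 = 36987.66 + 1451.2 + 1796.1 + 630.78 + 28323.57 = 69189.31
ΣP(t=0)Q(t=0) = 2854.86×9 + 296.58×4 + 61.96×30 + 425.52×2 + 2267.24×11 = 25693.74 + 1186.32 + 1858.8 + 851.04 + 24939.64 = 54529.54
L = 69189.31 / 54529.54 × 100 = 126.8841
Paasche component (current-period weights):
ΣP(t=1)Q(t=1) = 4109.74×8 + 362.80×3 + 59.87×38 + 315.39×2 + 2574.87×8 = 32877.92 + 1088.4 + 2275.06 + 630.78 + 20598.96 = 57471.12
ΣP(t=0)Q(t=1) = 2854.86×8 + 296.58×3 + 61.96×38 + 425.52×2 + 2267.24×8 = 22838.88 + 889.74 + 2354.48 + 851.04 + 18137.92 = 45072.06
P = 57471.12 / 45072.06 × 100 = 127.5094
Fisher = √(L × P) = √(126.8841 × 127.5094) = 127.1964

127.20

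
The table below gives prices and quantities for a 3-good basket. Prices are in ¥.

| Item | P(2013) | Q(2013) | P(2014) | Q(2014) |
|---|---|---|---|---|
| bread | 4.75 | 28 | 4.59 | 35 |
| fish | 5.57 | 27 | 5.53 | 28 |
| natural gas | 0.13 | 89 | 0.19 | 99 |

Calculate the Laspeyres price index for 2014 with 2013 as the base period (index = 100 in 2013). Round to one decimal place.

Laspeyres price index uses base-period quantities as weights.
ΣP(2014)·Q(2013) = 4.59×28 + 5.53×27 + 0.19×89 = 128.52 + 149.31 + 16.91 = 294.74
ΣP(2013)·Q(2013) = 4.75×28 + 5.57×27 + 0.13×89 = 133 + 150.39 + 11.57 = 294.96
Index = 294.74 / 294.96 × 100 = 99.9254

99.9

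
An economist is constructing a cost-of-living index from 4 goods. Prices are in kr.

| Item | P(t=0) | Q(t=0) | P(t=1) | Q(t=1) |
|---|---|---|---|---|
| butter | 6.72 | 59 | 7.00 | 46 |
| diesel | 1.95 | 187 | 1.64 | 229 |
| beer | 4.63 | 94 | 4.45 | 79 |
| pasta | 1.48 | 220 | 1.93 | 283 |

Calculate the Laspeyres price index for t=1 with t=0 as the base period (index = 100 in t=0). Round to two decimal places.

Laspeyres price index uses base-period quantities as weights.
ΣP(t=1)·Q(t=0) = 7.00×59 + 1.64×187 + 4.45×94 + 1.93×220 = 413 + 306.68 + 418.3 + 424.6 = 1562.58
ΣP(t=0)·Q(t=0) = 6.72×59 + 1.95×187 + 4.63×94 + 1.48×220 = 396.48 + 364.65 + 435.22 + 325.6 = 1521.95
Index = 1562.58 / 1521.95 × 100 = 102.6696

102.67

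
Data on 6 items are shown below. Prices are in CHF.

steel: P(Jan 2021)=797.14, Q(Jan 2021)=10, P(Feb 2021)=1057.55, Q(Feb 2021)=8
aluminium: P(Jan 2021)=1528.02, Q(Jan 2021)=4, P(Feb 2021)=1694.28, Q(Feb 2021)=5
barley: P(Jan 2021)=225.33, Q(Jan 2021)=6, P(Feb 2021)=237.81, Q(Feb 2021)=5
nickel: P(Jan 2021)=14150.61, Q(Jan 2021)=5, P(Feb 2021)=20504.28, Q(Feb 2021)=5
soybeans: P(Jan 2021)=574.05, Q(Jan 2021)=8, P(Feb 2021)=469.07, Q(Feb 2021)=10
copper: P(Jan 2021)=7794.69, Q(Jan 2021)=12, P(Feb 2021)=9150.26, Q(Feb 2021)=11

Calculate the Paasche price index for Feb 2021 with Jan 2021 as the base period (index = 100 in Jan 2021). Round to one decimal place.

Paasche price index uses current-period quantities as weights.
ΣP(Feb 2021)·Q(Feb 2021) = 1057.55×8 + 1694.28×5 + 237.81×5 + 20504.28×5 + 469.07×10 + 9150.26×11 = 8460.4 + 8471.4 + 1189.05 + 102521.4 + 4690.7 + 100652.86 = 225985.81
ΣP(Jan 2021)·Q(Feb 2021) = 797.14×8 + 1528.02×5 + 225.33×5 + 14150.61×5 + 574.05×10 + 7794.69×11 = 6377.12 + 7640.1 + 1126.65 + 70753.05 + 5740.5 + 85741.59 = 177379.01
Index = 225985.81 / 177379.01 × 100 = 127.4028

127.4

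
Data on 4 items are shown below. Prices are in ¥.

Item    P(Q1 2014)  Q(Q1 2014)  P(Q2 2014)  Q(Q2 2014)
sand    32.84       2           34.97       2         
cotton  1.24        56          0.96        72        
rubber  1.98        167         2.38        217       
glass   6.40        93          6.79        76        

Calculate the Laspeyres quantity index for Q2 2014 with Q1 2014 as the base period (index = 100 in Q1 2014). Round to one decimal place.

Laspeyres quantity index uses base-period prices as weights.
ΣP(Q1 2014)·Q(Q2 2014) = 32.84×2 + 1.24×72 + 1.98×217 + 6.40×76 = 65.68 + 89.28 + 429.66 + 486.4 = 1071.02
ΣP(Q1 2014)·Q(Q1 2014) = 32.84×2 + 1.24×56 + 1.98×167 + 6.40×93 = 65.68 + 69.44 + 330.66 + 595.2 = 1060.98
Index = 1071.02 / 1060.98 × 100 = 100.9463

100.9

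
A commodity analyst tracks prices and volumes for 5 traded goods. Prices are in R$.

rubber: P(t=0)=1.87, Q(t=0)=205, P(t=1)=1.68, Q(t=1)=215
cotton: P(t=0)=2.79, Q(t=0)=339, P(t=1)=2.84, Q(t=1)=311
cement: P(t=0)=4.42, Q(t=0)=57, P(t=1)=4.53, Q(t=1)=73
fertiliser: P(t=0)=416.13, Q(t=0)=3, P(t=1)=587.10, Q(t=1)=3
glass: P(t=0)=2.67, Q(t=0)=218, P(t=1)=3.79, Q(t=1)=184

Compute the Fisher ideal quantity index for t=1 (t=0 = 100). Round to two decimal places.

Laspeyres component (base-period weights):
ΣP(t=0)Q(t=1) = 1.87×215 + 2.79×311 + 4.42×73 + 416.13×3 + 2.67×184 = 402.05 + 867.69 + 322.66 + 1248.39 + 491.28 = 3332.07
ΣP(t=0)Q(t=0) = 1.87×205 + 2.79×339 + 4.42×57 + 416.13×3 + 2.67×218 = 383.35 + 945.81 + 251.94 + 1248.39 + 582.06 = 3411.55
L = 3332.07 / 3411.55 × 100 = 97.6703
Paasche component (current-period weights):
ΣP(t=1)Q(t=1) = 1.68×215 + 2.84×311 + 4.53×73 + 587.10×3 + 3.79×184 = 361.2 + 883.24 + 330.69 + 1761.3 + 697.36 = 4033.79
ΣP(t=1)Q(t=0) = 1.68×205 + 2.84×339 + 4.53×57 + 587.10×3 + 3.79×218 = 344.4 + 962.76 + 258.21 + 1761.3 + 826.22 = 4152.89
P = 4033.79 / 4152.89 × 100 = 97.1321
Fisher = √(L × P) = √(97.6703 × 97.1321) = 97.4008

97.40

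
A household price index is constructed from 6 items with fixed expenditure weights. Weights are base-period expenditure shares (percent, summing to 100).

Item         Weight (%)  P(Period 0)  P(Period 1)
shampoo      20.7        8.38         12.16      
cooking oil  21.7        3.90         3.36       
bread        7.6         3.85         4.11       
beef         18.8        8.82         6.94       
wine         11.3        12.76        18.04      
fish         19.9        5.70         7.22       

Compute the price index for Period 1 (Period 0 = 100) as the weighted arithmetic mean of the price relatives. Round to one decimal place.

shampoo: 20.7 × (12.16/8.38) = 20.7 × 1.451074 = 30.0372
cooking oil: 21.7 × (3.36/3.90) = 21.7 × 0.861538 = 18.6954
bread: 7.6 × (4.11/3.85) = 7.6 × 1.067532 = 8.1132
beef: 18.8 × (6.94/8.82) = 18.8 × 0.786848 = 14.7927
wine: 11.3 × (18.04/12.76) = 11.3 × 1.413793 = 15.9759
fish: 19.9 × (7.22/5.70) = 19.9 × 1.266667 = 25.2067
Index = Σ wᵢ·(p₁ᵢ/p₀ᵢ) = 30.0372 + 18.6954 + 8.1132 + 14.7927 + 15.9759 + 25.2067 = 112.8211

112.8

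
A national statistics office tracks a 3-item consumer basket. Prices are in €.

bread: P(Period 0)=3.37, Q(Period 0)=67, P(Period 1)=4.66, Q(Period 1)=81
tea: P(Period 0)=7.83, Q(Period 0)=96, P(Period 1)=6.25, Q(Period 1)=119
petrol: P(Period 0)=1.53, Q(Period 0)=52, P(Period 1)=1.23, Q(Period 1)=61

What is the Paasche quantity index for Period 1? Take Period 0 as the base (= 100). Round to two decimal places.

Paasche quantity index uses current-period prices as weights.
ΣP(Period 1)·Q(Period 1) = 4.66×81 + 6.25×119 + 1.23×61 = 377.46 + 743.75 + 75.03 = 1196.24
ΣP(Period 1)·Q(Period 0) = 4.66×67 + 6.25×96 + 1.23×52 = 312.22 + 600 + 63.96 = 976.18
Index = 1196.24 / 976.18 × 100 = 122.5430

122.54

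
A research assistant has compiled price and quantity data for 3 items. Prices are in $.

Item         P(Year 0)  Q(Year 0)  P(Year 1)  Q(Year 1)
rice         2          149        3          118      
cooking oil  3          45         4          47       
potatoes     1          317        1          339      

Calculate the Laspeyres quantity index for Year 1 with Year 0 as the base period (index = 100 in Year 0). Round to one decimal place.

95.5

Laspeyres quantity index uses base-period prices as weights.
ΣP(Year 0)·Q(Year 1) = 2×118 + 3×47 + 1×339 = 236 + 141 + 339 = 716
ΣP(Year 0)·Q(Year 0) = 2×149 + 3×45 + 1×317 = 298 + 135 + 317 = 750
Index = 716 / 750 × 100 = 95.4667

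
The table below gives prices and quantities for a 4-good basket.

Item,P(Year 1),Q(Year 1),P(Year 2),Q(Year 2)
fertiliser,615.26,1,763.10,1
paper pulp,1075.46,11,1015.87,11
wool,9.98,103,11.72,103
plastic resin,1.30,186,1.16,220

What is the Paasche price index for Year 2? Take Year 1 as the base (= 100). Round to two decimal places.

97.39

Paasche price index uses current-period quantities as weights.
ΣP(Year 2)·Q(Year 2) = 763.10×1 + 1015.87×11 + 11.72×103 + 1.16×220 = 763.1 + 11174.57 + 1207.16 + 255.2 = 13400.03
ΣP(Year 1)·Q(Year 2) = 615.26×1 + 1075.46×11 + 9.98×103 + 1.30×220 = 615.26 + 11830.06 + 1027.94 + 286 = 13759.26
Index = 13400.03 / 13759.26 × 100 = 97.3892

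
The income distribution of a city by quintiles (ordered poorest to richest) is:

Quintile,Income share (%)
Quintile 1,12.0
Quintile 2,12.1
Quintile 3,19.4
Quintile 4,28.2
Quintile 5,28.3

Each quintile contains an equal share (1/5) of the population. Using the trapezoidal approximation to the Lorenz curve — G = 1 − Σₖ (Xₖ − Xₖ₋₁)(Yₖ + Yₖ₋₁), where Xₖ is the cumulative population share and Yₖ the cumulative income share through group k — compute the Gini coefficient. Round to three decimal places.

Cumulative income shares Yₖ: 0.1200, 0.2410, 0.4350, 0.7170, 1.0000
Σ (Xₖ−Xₖ₋₁)(Yₖ+Yₖ₋₁) = (1/5)(0.1200+0.0000) + (1/5)(0.2410+0.1200) + (1/5)(0.4350+0.2410) + (1/5)(0.7170+0.4350) + (1/5)(1.0000+0.7170)
  = 0.0240 + 0.0722 + 0.1352 + 0.2304 + 0.3434 = 0.8052
G = 1 − 0.8052 = 0.1948

0.195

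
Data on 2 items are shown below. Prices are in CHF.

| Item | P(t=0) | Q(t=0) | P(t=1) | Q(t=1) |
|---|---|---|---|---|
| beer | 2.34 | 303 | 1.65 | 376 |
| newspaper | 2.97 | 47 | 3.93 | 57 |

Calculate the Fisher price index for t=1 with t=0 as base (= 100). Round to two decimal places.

Laspeyres component (base-period weights):
ΣP(t=1)Q(t=0) = 1.65×303 + 3.93×47 = 499.95 + 184.71 = 684.66
ΣP(t=0)Q(t=0) = 2.34×303 + 2.97×47 = 709.02 + 139.59 = 848.61
L = 684.66 / 848.61 × 100 = 80.6802
Paasche component (current-period weights):
ΣP(t=1)Q(t=1) = 1.65×376 + 3.93×57 = 620.4 + 224.01 = 844.41
ΣP(t=0)Q(t=1) = 2.34×376 + 2.97×57 = 879.84 + 169.29 = 1049.13
P = 844.41 / 1049.13 × 100 = 80.4867
Fisher = √(L × P) = √(80.6802 × 80.4867) = 80.5834

80.58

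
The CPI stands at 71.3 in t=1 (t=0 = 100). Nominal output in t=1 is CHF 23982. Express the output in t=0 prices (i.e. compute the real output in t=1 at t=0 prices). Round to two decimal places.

33635.34

Real = Nominal ÷ (Index/100) = 23982 ÷ (71.3/100)
     = 23982 ÷ 0.713 = 33635.3436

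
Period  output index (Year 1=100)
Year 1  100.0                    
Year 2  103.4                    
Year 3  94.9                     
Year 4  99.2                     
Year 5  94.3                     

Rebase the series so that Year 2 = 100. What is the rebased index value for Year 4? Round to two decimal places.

Rebased(Year 4) = 99.2 / 103.4 × 100 = 95.9381

95.94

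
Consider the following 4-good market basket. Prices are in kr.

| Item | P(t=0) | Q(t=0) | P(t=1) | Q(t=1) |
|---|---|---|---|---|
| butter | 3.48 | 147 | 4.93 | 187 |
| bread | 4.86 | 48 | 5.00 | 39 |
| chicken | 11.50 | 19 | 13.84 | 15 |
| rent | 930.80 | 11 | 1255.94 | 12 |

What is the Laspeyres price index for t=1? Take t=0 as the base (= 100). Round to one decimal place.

Laspeyres price index uses base-period quantities as weights.
ΣP(t=1)·Q(t=0) = 4.93×147 + 5.00×48 + 13.84×19 + 1255.94×11 = 724.71 + 240 + 262.96 + 13815.34 = 15043.01
ΣP(t=0)·Q(t=0) = 3.48×147 + 4.86×48 + 11.50×19 + 930.80×11 = 511.56 + 233.28 + 218.5 + 10238.8 = 11202.14
Index = 15043.01 / 11202.14 × 100 = 134.2869

134.3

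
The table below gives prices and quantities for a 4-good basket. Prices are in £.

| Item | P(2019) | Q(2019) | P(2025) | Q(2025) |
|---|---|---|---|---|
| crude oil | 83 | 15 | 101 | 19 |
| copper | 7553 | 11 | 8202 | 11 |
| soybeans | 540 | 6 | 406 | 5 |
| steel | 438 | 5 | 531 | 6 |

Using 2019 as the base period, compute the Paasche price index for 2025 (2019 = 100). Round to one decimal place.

Paasche price index uses current-period quantities as weights.
ΣP(2025)·Q(2025) = 101×19 + 8202×11 + 406×5 + 531×6 = 1919 + 90222 + 2030 + 3186 = 97357
ΣP(2019)·Q(2025) = 83×19 + 7553×11 + 540×5 + 438×6 = 1577 + 83083 + 2700 + 2628 = 89988
Index = 97357 / 89988 × 100 = 108.1889

108.2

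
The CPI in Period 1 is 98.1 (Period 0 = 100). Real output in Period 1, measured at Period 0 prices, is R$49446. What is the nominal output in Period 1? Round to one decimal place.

48506.5

Nominal = Real × (Index/100) = 49446 × (98.1/100)
        = 49446 × 0.981 = 48506.5260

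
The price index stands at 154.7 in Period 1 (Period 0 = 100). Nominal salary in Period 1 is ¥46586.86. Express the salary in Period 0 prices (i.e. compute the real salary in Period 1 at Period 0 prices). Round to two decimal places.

Real = Nominal ÷ (Index/100) = 46586.86 ÷ (154.7/100)
     = 46586.86 ÷ 1.547 = 30114.3245

30114.32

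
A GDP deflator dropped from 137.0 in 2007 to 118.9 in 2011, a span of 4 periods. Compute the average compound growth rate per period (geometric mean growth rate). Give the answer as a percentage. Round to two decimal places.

-3.48%

Growth factor = (118.9/137.0)^(1/4) = (0.867883)^(1/4) = 0.965196
Growth rate = 0.965196 − 1 = -0.034804 = -3.4804%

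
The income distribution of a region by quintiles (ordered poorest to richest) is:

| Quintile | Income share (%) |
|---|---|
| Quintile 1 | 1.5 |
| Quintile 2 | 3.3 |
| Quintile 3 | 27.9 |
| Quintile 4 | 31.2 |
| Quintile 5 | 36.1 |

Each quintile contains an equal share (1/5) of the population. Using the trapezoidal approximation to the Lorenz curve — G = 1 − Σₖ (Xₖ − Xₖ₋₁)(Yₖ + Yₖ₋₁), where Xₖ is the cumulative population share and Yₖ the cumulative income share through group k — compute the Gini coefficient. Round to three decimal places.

Cumulative income shares Yₖ: 0.0150, 0.0480, 0.3270, 0.6390, 1.0000
Σ (Xₖ−Xₖ₋₁)(Yₖ+Yₖ₋₁) = (1/5)(0.0150+0.0000) + (1/5)(0.0480+0.0150) + (1/5)(0.3270+0.0480) + (1/5)(0.6390+0.3270) + (1/5)(1.0000+0.6390)
  = 0.0030 + 0.0126 + 0.0750 + 0.1932 + 0.3278 = 0.6116
G = 1 − 0.6116 = 0.3884

0.388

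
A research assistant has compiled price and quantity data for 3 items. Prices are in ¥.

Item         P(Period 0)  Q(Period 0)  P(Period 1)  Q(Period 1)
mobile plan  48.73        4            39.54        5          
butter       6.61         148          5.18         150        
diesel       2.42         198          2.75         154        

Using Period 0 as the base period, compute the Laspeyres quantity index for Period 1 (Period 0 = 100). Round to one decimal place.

97.3

Laspeyres quantity index uses base-period prices as weights.
ΣP(Period 0)·Q(Period 1) = 48.73×5 + 6.61×150 + 2.42×154 = 243.65 + 991.5 + 372.68 = 1607.83
ΣP(Period 0)·Q(Period 0) = 48.73×4 + 6.61×148 + 2.42×198 = 194.92 + 978.28 + 479.16 = 1652.36
Index = 1607.83 / 1652.36 × 100 = 97.3051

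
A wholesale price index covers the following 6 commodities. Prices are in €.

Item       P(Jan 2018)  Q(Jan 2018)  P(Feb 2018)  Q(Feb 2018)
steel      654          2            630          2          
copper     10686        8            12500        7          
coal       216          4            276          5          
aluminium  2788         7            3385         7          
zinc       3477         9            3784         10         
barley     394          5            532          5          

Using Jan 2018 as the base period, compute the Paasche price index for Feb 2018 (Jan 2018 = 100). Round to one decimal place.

Paasche price index uses current-period quantities as weights.
ΣP(Feb 2018)·Q(Feb 2018) = 630×2 + 12500×7 + 276×5 + 3385×7 + 3784×10 + 532×5 = 1260 + 87500 + 1380 + 23695 + 37840 + 2660 = 154335
ΣP(Jan 2018)·Q(Feb 2018) = 654×2 + 10686×7 + 216×5 + 2788×7 + 3477×10 + 394×5 = 1308 + 74802 + 1080 + 19516 + 34770 + 1970 = 133446
Index = 154335 / 133446 × 100 = 115.6535

115.7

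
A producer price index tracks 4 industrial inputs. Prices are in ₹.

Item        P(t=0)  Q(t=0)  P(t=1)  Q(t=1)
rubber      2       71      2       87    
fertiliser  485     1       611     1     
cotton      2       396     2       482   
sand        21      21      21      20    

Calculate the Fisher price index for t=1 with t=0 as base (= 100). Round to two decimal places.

106.47

Laspeyres component (base-period weights):
ΣP(t=1)Q(t=0) = 2×71 + 611×1 + 2×396 + 21×21 = 142 + 611 + 792 + 441 = 1986
ΣP(t=0)Q(t=0) = 2×71 + 485×1 + 2×396 + 21×21 = 142 + 485 + 792 + 441 = 1860
L = 1986 / 1860 × 100 = 106.7742
Paasche component (current-period weights):
ΣP(t=1)Q(t=1) = 2×87 + 611×1 + 2×482 + 21×20 = 174 + 611 + 964 + 420 = 2169
ΣP(t=0)Q(t=1) = 2×87 + 485×1 + 2×482 + 21×20 = 174 + 485 + 964 + 420 = 2043
P = 2169 / 2043 × 100 = 106.1674
Fisher = √(L × P) = √(106.7742 × 106.1674) = 106.4704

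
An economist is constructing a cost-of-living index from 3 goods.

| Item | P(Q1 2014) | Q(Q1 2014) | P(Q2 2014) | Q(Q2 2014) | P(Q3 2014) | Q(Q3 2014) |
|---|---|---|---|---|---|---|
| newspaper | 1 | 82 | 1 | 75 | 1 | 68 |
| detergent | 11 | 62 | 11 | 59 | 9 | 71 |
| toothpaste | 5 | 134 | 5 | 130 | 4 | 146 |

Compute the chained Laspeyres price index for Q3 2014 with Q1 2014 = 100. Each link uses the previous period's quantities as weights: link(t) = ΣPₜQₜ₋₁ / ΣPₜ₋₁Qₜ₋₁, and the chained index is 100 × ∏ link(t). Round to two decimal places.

Link Q1 2014→Q2 2014:
ΣP(Q2 2014)Q(Q1 2014) = 1×82 + 11×62 + 5×134 = 82 + 682 + 670 = 1434
ΣP(Q1 2014)Q(Q1 2014) = 1×82 + 11×62 + 5×134 = 82 + 682 + 670 = 1434
link = 1434/1434 = 1.000000
Link Q2 2014→Q3 2014:
ΣP(Q3 2014)Q(Q2 2014) = 1×75 + 9×59 + 4×130 = 75 + 531 + 520 = 1126
ΣP(Q2 2014)Q(Q2 2014) = 1×75 + 11×59 + 5×130 = 75 + 649 + 650 = 1374
link = 1126/1374 = 0.819505
Chained index = 100 × 1.000000 × 0.819505 = 81.9505

81.95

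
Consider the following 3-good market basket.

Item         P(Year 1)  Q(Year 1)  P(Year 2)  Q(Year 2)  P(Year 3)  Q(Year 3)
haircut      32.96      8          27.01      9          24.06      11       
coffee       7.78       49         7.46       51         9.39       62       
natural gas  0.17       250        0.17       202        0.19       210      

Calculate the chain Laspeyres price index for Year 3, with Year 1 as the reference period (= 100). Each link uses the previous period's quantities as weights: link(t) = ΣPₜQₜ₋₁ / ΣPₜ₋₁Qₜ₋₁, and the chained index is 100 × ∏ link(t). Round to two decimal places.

101.27

Link Year 1→Year 2:
ΣP(Year 2)Q(Year 1) = 27.01×8 + 7.46×49 + 0.17×250 = 216.08 + 365.54 + 42.5 = 624.12
ΣP(Year 1)Q(Year 1) = 32.96×8 + 7.78×49 + 0.17×250 = 263.68 + 381.22 + 42.5 = 687.4
link = 624.12/687.4 = 0.907943
Link Year 2→Year 3:
ΣP(Year 3)Q(Year 2) = 24.06×9 + 9.39×51 + 0.19×202 = 216.54 + 478.89 + 38.38 = 733.81
ΣP(Year 2)Q(Year 2) = 27.01×9 + 7.46×51 + 0.17×202 = 243.09 + 380.46 + 34.34 = 657.89
link = 733.81/657.89 = 1.115399
Chained index = 100 × 0.907943 × 1.115399 = 101.2719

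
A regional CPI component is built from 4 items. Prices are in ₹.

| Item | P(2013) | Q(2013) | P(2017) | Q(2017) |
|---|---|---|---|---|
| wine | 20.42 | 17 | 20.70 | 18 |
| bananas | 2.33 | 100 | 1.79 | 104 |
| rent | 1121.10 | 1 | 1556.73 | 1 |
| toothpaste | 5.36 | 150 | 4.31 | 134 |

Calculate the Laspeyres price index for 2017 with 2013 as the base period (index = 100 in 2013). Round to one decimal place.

109.1

Laspeyres price index uses base-period quantities as weights.
ΣP(2017)·Q(2013) = 20.70×17 + 1.79×100 + 1556.73×1 + 4.31×150 = 351.9 + 179 + 1556.73 + 646.5 = 2734.13
ΣP(2013)·Q(2013) = 20.42×17 + 2.33×100 + 1121.10×1 + 5.36×150 = 347.14 + 233 + 1121.1 + 804 = 2505.24
Index = 2734.13 / 2505.24 × 100 = 109.1365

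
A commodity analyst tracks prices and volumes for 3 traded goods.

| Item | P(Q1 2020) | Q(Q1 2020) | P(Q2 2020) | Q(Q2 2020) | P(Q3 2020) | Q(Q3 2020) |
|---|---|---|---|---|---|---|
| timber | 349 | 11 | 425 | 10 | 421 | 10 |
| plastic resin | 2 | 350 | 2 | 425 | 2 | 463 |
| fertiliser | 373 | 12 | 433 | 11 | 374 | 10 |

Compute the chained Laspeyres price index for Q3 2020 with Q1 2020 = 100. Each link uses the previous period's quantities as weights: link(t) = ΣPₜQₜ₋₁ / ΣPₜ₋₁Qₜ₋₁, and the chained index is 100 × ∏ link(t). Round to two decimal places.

109.07

Link Q1 2020→Q2 2020:
ΣP(Q2 2020)Q(Q1 2020) = 425×11 + 2×350 + 433×12 = 4675 + 700 + 5196 = 10571
ΣP(Q1 2020)Q(Q1 2020) = 349×11 + 2×350 + 373×12 = 3839 + 700 + 4476 = 9015
link = 10571/9015 = 1.172601
Link Q2 2020→Q3 2020:
ΣP(Q3 2020)Q(Q2 2020) = 421×10 + 2×425 + 374×11 = 4210 + 850 + 4114 = 9174
ΣP(Q2 2020)Q(Q2 2020) = 425×10 + 2×425 + 433×11 = 4250 + 850 + 4763 = 9863
link = 9174/9863 = 0.930143
Chained index = 100 × 1.172601 × 0.930143 = 109.0687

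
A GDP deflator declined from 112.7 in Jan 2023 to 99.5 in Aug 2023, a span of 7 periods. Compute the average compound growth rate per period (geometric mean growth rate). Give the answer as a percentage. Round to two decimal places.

Growth factor = (99.5/112.7)^(1/7) = (0.882875)^(1/7) = 0.982361
Growth rate = 0.982361 − 1 = -0.017639 = -1.7639%

-1.76%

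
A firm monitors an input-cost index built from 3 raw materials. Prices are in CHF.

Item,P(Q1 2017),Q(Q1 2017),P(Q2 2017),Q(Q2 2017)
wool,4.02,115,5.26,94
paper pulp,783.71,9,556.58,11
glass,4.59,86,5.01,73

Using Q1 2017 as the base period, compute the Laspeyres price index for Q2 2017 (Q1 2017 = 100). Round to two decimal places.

76.42

Laspeyres price index uses base-period quantities as weights.
ΣP(Q2 2017)·Q(Q1 2017) = 5.26×115 + 556.58×9 + 5.01×86 = 604.9 + 5009.22 + 430.86 = 6044.98
ΣP(Q1 2017)·Q(Q1 2017) = 4.02×115 + 783.71×9 + 4.59×86 = 462.3 + 7053.39 + 394.74 = 7910.43
Index = 6044.98 / 7910.43 × 100 = 76.4178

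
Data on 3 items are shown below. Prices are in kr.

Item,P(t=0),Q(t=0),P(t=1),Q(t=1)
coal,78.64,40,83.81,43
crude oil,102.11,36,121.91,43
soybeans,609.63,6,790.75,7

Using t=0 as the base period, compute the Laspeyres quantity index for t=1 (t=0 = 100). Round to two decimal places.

114.89

Laspeyres quantity index uses base-period prices as weights.
ΣP(t=0)·Q(t=1) = 78.64×43 + 102.11×43 + 609.63×7 = 3381.52 + 4390.73 + 4267.41 = 12039.66
ΣP(t=0)·Q(t=0) = 78.64×40 + 102.11×36 + 609.63×6 = 3145.6 + 3675.96 + 3657.78 = 10479.34
Index = 12039.66 / 10479.34 × 100 = 114.8895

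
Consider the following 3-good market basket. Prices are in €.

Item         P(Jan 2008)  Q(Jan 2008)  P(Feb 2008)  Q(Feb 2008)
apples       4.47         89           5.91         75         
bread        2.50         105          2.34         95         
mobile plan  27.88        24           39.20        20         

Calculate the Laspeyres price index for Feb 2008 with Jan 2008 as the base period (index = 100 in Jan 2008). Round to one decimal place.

128.8

Laspeyres price index uses base-period quantities as weights.
ΣP(Feb 2008)·Q(Jan 2008) = 5.91×89 + 2.34×105 + 39.20×24 = 525.99 + 245.7 + 940.8 = 1712.49
ΣP(Jan 2008)·Q(Jan 2008) = 4.47×89 + 2.50×105 + 27.88×24 = 397.83 + 262.5 + 669.12 = 1329.45
Index = 1712.49 / 1329.45 × 100 = 128.8119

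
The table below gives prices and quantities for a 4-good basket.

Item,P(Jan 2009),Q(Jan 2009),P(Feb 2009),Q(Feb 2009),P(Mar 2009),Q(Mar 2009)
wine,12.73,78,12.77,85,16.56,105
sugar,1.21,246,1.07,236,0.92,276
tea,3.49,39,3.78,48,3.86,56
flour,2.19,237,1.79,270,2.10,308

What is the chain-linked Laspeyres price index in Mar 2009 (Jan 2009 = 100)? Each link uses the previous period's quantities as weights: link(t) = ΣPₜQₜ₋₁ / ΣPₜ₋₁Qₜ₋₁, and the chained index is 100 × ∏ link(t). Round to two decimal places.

Link Jan 2009→Feb 2009:
ΣP(Feb 2009)Q(Jan 2009) = 12.77×78 + 1.07×246 + 3.78×39 + 1.79×237 = 996.06 + 263.22 + 147.42 + 424.23 = 1830.93
ΣP(Jan 2009)Q(Jan 2009) = 12.73×78 + 1.21×246 + 3.49×39 + 2.19×237 = 992.94 + 297.66 + 136.11 + 519.03 = 1945.74
link = 1830.93/1945.74 = 0.940994
Link Feb 2009→Mar 2009:
ΣP(Mar 2009)Q(Feb 2009) = 16.56×85 + 0.92×236 + 3.86×48 + 2.10×270 = 1407.6 + 217.12 + 185.28 + 567 = 2377
ΣP(Feb 2009)Q(Feb 2009) = 12.77×85 + 1.07×236 + 3.78×48 + 1.79×270 = 1085.45 + 252.52 + 181.44 + 483.3 = 2002.71
link = 2377/2002.71 = 1.186892
Chained index = 100 × 0.940994 × 1.186892 = 111.6858

111.69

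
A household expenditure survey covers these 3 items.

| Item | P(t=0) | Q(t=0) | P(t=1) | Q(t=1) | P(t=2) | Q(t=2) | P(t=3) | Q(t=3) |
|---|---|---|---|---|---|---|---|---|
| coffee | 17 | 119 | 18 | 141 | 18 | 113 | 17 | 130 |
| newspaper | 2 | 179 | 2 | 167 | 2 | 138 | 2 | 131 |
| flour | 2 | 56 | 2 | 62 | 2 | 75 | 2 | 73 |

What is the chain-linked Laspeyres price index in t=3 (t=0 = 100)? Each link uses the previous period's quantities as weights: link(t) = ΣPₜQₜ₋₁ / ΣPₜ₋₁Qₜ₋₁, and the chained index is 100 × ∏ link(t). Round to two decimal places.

Link t=0→t=1:
ΣP(t=1)Q(t=0) = 18×119 + 2×179 + 2×56 = 2142 + 358 + 112 = 2612
ΣP(t=0)Q(t=0) = 17×119 + 2×179 + 2×56 = 2023 + 358 + 112 = 2493
link = 2612/2493 = 1.047734
Link t=1→t=2:
ΣP(t=2)Q(t=1) = 18×141 + 2×167 + 2×62 = 2538 + 334 + 124 = 2996
ΣP(t=1)Q(t=1) = 18×141 + 2×167 + 2×62 = 2538 + 334 + 124 = 2996
link = 2996/2996 = 1.000000
Link t=2→t=3:
ΣP(t=3)Q(t=2) = 17×113 + 2×138 + 2×75 = 1921 + 276 + 150 = 2347
ΣP(t=2)Q(t=2) = 18×113 + 2×138 + 2×75 = 2034 + 276 + 150 = 2460
link = 2347/2460 = 0.954065
Chained index = 100 × 1.047734 × 1.000000 × 0.954065 = 99.9606

99.96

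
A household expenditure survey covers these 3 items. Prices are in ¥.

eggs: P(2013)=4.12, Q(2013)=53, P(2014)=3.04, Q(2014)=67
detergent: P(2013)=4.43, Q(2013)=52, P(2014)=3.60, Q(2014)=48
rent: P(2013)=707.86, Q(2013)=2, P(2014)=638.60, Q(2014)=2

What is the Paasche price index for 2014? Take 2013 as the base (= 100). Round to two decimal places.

86.83

Paasche price index uses current-period quantities as weights.
ΣP(2014)·Q(2014) = 3.04×67 + 3.60×48 + 638.60×2 = 203.68 + 172.8 + 1277.2 = 1653.68
ΣP(2013)·Q(2014) = 4.12×67 + 4.43×48 + 707.86×2 = 276.04 + 212.64 + 1415.72 = 1904.4
Index = 1653.68 / 1904.4 × 100 = 86.8347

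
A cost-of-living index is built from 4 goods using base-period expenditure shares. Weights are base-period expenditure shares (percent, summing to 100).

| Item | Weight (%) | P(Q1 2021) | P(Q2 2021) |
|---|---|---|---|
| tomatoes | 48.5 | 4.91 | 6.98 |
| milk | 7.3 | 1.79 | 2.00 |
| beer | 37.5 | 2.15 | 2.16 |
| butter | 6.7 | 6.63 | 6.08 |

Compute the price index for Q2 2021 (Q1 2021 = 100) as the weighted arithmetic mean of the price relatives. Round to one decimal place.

120.9

tomatoes: 48.5 × (6.98/4.91) = 48.5 × 1.421589 = 68.9470
milk: 7.3 × (2.00/1.79) = 7.3 × 1.117318 = 8.1564
beer: 37.5 × (2.16/2.15) = 37.5 × 1.004651 = 37.6744
butter: 6.7 × (6.08/6.63) = 6.7 × 0.917044 = 6.1442
Index = Σ wᵢ·(p₁ᵢ/p₀ᵢ) = 68.9470 + 8.1564 + 37.6744 + 6.1442 = 120.9221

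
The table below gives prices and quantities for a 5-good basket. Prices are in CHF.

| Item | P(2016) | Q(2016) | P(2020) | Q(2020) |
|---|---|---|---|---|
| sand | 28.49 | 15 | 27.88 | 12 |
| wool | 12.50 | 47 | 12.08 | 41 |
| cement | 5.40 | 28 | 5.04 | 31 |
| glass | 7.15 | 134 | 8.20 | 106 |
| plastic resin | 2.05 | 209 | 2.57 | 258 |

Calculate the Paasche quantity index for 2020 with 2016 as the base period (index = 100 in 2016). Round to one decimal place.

91.1

Paasche quantity index uses current-period prices as weights.
ΣP(2020)·Q(2020) = 27.88×12 + 12.08×41 + 5.04×31 + 8.20×106 + 2.57×258 = 334.56 + 495.28 + 156.24 + 869.2 + 663.06 = 2518.34
ΣP(2020)·Q(2016) = 27.88×15 + 12.08×47 + 5.04×28 + 8.20×134 + 2.57×209 = 418.2 + 567.76 + 141.12 + 1098.8 + 537.13 = 2763.01
Index = 2518.34 / 2763.01 × 100 = 91.1448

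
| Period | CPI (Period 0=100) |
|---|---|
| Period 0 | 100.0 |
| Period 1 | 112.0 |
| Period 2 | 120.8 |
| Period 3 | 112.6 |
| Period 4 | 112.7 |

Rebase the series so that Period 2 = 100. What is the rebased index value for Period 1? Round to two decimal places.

Rebased(Period 1) = 112.0 / 120.8 × 100 = 92.7152

92.72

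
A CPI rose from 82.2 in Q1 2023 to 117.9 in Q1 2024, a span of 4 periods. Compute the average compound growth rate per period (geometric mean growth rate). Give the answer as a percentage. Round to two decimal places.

9.44%

Growth factor = (117.9/82.2)^(1/4) = (1.434307)^(1/4) = 1.094361
Growth rate = 1.094361 − 1 = 0.094361 = 9.4361%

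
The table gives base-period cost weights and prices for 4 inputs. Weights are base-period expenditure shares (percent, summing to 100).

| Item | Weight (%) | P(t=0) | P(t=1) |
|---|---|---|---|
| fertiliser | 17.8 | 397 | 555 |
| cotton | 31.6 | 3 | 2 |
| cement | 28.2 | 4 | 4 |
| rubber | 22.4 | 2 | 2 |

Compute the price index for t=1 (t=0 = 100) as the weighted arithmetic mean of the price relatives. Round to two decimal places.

96.55

fertiliser: 17.8 × (555/397) = 17.8 × 1.397985 = 24.8841
cotton: 31.6 × (2/3) = 31.6 × 0.666667 = 21.0667
cement: 28.2 × (4/4) = 28.2 × 1.000000 = 28.2000
rubber: 22.4 × (2/2) = 22.4 × 1.000000 = 22.4000
Index = Σ wᵢ·(p₁ᵢ/p₀ᵢ) = 24.8841 + 21.0667 + 28.2000 + 22.4000 = 96.5508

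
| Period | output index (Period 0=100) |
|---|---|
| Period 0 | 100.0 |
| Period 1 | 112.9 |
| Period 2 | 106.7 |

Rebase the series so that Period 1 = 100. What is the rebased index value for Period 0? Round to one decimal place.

88.6

Rebased(Period 0) = 100.0 / 112.9 × 100 = 88.5740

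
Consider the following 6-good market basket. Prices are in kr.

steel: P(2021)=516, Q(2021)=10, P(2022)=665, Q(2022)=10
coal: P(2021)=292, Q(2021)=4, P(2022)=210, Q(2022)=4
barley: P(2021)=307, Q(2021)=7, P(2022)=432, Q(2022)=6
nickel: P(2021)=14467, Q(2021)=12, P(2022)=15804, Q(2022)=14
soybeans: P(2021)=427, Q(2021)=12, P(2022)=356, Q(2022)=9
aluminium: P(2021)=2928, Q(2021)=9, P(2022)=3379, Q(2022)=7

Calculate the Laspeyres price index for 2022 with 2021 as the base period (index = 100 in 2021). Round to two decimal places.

Laspeyres price index uses base-period quantities as weights.
ΣP(2022)·Q(2021) = 665×10 + 210×4 + 432×7 + 15804×12 + 356×12 + 3379×9 = 6650 + 840 + 3024 + 189648 + 4272 + 30411 = 234845
ΣP(2021)·Q(2021) = 516×10 + 292×4 + 307×7 + 14467×12 + 427×12 + 2928×9 = 5160 + 1168 + 2149 + 173604 + 5124 + 26352 = 213557
Index = 234845 / 213557 × 100 = 109.9683

109.97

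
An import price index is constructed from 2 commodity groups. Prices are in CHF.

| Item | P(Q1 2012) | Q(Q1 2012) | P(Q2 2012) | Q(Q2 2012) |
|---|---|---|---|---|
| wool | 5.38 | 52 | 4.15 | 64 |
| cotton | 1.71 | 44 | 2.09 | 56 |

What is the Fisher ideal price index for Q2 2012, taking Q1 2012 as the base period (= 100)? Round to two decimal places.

86.82

Laspeyres component (base-period weights):
ΣP(Q2 2012)Q(Q1 2012) = 4.15×52 + 2.09×44 = 215.8 + 91.96 = 307.76
ΣP(Q1 2012)Q(Q1 2012) = 5.38×52 + 1.71×44 = 279.76 + 75.24 = 355
L = 307.76 / 355 × 100 = 86.6930
Paasche component (current-period weights):
ΣP(Q2 2012)Q(Q2 2012) = 4.15×64 + 2.09×56 = 265.6 + 117.04 = 382.64
ΣP(Q1 2012)Q(Q2 2012) = 5.38×64 + 1.71×56 = 344.32 + 95.76 = 440.08
P = 382.64 / 440.08 × 100 = 86.9478
Fisher = √(L × P) = √(86.6930 × 86.9478) = 86.8203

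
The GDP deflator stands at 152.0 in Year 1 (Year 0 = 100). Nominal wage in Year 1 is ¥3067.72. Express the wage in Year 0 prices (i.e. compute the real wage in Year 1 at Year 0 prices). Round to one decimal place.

2018.2

Real = Nominal ÷ (Index/100) = 3067.72 ÷ (152.0/100)
     = 3067.72 ÷ 1.520 = 2018.2368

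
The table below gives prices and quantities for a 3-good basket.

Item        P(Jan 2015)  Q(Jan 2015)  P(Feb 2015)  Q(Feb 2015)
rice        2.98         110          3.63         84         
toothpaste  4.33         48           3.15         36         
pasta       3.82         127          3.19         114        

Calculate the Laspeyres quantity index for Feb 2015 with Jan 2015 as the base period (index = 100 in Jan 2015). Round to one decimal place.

82.5

Laspeyres quantity index uses base-period prices as weights.
ΣP(Jan 2015)·Q(Feb 2015) = 2.98×84 + 4.33×36 + 3.82×114 = 250.32 + 155.88 + 435.48 = 841.68
ΣP(Jan 2015)·Q(Jan 2015) = 2.98×110 + 4.33×48 + 3.82×127 = 327.8 + 207.84 + 485.14 = 1020.78
Index = 841.68 / 1020.78 × 100 = 82.4546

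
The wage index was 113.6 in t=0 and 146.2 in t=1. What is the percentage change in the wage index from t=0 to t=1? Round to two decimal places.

Change = (146.2 − 113.6) / 113.6 × 100
       = 32.6 / 113.6 × 100 = 28.6972%

28.70%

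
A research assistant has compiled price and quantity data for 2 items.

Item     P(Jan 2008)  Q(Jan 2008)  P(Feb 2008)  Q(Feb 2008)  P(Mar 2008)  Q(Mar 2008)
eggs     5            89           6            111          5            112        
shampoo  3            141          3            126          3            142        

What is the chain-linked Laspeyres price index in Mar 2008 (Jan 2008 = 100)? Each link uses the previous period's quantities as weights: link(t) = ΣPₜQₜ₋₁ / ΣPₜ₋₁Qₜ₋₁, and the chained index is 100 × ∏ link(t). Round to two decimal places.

98.53

Link Jan 2008→Feb 2008:
ΣP(Feb 2008)Q(Jan 2008) = 6×89 + 3×141 = 534 + 423 = 957
ΣP(Jan 2008)Q(Jan 2008) = 5×89 + 3×141 = 445 + 423 = 868
link = 957/868 = 1.102535
Link Feb 2008→Mar 2008:
ΣP(Mar 2008)Q(Feb 2008) = 5×111 + 3×126 = 555 + 378 = 933
ΣP(Feb 2008)Q(Feb 2008) = 6×111 + 3×126 = 666 + 378 = 1044
link = 933/1044 = 0.893678
Chained index = 100 × 1.102535 × 0.893678 = 98.5311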